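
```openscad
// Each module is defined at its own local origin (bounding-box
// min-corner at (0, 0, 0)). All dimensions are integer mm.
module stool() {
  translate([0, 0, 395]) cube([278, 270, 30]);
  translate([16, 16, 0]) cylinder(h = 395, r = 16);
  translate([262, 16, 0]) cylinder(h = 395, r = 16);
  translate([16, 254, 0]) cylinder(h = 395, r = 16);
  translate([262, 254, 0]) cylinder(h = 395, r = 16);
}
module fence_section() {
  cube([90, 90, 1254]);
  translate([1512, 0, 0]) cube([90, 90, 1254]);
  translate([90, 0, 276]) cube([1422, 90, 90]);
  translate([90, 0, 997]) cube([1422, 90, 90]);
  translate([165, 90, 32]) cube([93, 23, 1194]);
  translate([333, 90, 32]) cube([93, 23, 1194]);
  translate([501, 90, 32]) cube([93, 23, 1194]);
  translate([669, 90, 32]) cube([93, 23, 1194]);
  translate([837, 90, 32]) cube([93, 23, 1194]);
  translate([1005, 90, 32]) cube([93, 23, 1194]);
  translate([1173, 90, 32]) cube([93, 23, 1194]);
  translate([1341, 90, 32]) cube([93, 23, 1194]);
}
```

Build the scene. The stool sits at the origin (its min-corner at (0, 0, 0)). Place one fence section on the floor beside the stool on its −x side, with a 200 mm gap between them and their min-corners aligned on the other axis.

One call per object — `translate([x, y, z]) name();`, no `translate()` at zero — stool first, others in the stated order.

stool();
translate([-1802, 0, 0]) fence_section();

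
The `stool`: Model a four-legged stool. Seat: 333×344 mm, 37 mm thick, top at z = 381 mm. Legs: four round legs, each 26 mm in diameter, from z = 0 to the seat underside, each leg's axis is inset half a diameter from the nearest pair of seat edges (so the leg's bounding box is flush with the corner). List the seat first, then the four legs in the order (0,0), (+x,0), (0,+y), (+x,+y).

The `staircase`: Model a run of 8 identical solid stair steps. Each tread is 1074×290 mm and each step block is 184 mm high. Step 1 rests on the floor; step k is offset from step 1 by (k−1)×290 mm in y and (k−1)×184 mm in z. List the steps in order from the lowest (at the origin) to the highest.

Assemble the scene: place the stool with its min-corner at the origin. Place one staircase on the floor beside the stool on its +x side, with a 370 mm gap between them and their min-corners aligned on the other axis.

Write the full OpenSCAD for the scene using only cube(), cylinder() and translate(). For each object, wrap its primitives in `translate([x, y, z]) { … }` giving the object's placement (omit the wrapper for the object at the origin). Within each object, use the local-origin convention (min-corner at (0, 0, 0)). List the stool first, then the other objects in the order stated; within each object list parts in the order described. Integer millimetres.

translate([0, 0, 344]) cube([333, 344, 37]);
translate([13, 13, 0]) cylinder(h = 344, r = 13);
translate([320, 13, 0]) cylinder(h = 344, r = 13);
translate([13, 331, 0]) cylinder(h = 344, r = 13);
translate([320, 331, 0]) cylinder(h = 344, r = 13);
translate([703, 0, 0]) {
  cube([1074, 290, 184]);
  translate([0, 290, 184]) cube([1074, 290, 184]);
  translate([0, 580, 368]) cube([1074, 290, 184]);
  translate([0, 870, 552]) cube([1074, 290, 184]);
  translate([0, 1160, 736]) cube([1074, 290, 184]);
  translate([0, 1450, 920]) cube([1074, 290, 184]);
  translate([0, 1740, 1104]) cube([1074, 290, 184]);
  translate([0, 2030, 1288]) cube([1074, 290, 184]);
}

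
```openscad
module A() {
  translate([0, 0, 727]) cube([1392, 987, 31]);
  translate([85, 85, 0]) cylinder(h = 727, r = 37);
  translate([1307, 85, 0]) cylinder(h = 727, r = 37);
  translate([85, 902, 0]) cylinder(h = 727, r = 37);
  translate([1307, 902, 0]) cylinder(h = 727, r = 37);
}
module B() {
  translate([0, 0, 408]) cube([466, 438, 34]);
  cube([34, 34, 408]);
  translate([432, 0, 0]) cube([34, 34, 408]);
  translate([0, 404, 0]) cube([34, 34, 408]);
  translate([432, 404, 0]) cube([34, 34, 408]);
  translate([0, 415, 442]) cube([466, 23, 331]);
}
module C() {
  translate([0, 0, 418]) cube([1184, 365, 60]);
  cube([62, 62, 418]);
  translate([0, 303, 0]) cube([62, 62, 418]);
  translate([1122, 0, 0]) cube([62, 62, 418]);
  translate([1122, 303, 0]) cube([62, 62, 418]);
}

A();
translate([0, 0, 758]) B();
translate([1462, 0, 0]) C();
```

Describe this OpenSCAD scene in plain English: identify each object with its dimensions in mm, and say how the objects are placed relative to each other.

A is a table with a 1392×987 mm rectangular top, 31 mm thick, top surface at z = 758 mm, supported by four round legs of 74 mm diameter, each leg's bounding box inset 48 mm from the nearest pair of top edges, running from the floor.

B is a chair: 466×438 mm seat, 34 mm thick, top at z = 442 mm, on four 34 mm square corner legs flush with the seat edges. A 23 mm thick backrest slab spans the full seat width, extending 331 mm above the seat top, its back face flush with the seat's +y edge.

C is a bench: a 1184×365 mm seat slab, 60 mm thick, top at z = 478 mm, on four 62×62 mm square legs flush with the seat corners and standing on z = 0.

The chair is on top of the table. The bench is on the floor beside the table on its +x side.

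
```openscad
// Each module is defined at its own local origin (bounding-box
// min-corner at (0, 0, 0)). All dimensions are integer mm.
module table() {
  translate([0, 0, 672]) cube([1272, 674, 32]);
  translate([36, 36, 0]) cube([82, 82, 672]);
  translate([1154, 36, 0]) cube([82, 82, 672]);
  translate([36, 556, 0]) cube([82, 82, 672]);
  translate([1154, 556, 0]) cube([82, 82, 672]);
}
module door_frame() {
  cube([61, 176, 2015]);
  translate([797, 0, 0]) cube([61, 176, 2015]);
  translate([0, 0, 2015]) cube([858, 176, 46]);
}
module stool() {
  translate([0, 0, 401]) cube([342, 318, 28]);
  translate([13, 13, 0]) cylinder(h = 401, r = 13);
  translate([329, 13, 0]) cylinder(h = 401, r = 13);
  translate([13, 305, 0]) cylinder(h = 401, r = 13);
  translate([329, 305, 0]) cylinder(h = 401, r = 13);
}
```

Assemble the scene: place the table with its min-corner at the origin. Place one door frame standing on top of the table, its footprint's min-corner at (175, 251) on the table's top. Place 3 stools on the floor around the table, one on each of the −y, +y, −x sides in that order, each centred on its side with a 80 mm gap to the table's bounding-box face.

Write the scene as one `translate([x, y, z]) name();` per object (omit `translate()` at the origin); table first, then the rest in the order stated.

table();
translate([175, 251, 704]) door_frame();
translate([465, -398, 0]) stool();
translate([465, 754, 0]) stool();
translate([-422, 178, 0]) stool();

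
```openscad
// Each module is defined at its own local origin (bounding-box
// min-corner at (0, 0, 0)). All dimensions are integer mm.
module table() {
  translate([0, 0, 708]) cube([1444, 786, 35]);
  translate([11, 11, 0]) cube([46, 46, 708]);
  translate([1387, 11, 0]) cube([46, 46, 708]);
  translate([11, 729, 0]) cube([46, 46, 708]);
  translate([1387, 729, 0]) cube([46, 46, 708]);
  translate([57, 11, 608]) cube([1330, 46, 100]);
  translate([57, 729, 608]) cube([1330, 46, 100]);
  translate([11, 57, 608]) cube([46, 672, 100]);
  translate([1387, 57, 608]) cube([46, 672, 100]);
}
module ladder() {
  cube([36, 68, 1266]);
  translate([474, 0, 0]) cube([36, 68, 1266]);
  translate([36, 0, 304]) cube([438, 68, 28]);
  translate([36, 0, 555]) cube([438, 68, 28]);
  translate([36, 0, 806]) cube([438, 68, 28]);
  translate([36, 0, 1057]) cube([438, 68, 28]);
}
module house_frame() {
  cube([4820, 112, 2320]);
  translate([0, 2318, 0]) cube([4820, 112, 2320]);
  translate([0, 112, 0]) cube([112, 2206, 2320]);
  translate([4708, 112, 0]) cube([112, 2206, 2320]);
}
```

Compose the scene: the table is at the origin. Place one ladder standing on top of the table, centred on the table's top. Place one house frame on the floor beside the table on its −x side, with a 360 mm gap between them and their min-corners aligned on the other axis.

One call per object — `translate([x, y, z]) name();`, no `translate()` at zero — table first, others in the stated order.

table();
translate([467, 359, 743]) ladder();
translate([-5180, 0, 0]) house_frame();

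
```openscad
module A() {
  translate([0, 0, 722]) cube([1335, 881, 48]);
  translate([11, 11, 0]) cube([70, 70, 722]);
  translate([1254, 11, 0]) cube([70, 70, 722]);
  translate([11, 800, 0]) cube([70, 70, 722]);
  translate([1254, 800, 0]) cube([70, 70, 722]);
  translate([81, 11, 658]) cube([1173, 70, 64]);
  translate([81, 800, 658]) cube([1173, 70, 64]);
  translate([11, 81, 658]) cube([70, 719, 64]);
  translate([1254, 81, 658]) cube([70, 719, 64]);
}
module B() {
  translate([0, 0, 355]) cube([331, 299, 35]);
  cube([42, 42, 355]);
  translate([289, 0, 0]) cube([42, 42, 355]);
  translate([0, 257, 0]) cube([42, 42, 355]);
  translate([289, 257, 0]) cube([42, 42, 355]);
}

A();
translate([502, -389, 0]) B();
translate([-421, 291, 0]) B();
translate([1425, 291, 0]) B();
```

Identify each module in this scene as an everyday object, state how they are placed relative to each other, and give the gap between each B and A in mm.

Each stool's nearest face is 90 mm from the table's bounding box.

A is a table. B is a stool. Three stools sit around the table at the −y, −x, +x sides. The gap between each stool and the table is 90 mm.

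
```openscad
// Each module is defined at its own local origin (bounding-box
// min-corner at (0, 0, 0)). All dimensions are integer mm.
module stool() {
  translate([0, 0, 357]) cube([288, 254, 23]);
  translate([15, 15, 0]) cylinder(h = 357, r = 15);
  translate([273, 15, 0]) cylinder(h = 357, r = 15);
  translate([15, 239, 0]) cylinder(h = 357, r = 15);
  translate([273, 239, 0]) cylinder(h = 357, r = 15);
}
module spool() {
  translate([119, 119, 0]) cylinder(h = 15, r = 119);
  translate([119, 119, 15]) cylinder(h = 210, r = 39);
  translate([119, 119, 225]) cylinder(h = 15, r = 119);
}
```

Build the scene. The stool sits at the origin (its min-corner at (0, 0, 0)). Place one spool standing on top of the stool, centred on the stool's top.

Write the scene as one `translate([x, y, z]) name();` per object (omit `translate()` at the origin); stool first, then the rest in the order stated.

stool();
translate([25, 8, 380]) spool();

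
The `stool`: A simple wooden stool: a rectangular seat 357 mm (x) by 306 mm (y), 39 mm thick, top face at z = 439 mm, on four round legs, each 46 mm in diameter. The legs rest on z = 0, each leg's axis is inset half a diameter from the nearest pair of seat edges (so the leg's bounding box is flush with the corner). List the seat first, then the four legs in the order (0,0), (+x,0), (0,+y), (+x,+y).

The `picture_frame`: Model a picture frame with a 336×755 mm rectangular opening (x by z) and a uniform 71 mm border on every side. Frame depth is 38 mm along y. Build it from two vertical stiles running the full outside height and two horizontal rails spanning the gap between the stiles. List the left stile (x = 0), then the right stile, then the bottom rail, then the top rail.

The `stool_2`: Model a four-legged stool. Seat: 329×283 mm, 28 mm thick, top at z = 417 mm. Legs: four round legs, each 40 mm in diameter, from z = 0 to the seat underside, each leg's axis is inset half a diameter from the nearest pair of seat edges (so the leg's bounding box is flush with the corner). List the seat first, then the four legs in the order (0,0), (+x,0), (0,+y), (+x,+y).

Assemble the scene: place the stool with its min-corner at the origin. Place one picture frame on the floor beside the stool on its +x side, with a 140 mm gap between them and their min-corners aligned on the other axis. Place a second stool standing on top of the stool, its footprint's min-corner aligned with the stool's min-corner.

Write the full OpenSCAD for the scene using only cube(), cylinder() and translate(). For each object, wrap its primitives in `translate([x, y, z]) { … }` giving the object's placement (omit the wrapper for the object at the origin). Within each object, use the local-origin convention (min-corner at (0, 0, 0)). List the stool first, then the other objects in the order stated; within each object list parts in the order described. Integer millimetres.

translate([0, 0, 400]) cube([357, 306, 39]);
translate([23, 23, 0]) cylinder(h = 400, r = 23);
translate([334, 23, 0]) cylinder(h = 400, r = 23);
translate([23, 283, 0]) cylinder(h = 400, r = 23);
translate([334, 283, 0]) cylinder(h = 400, r = 23);
translate([497, 0, 0]) {
  cube([71, 38, 897]);
  translate([407, 0, 0]) cube([71, 38, 897]);
  translate([71, 0, 0]) cube([336, 38, 71]);
  translate([71, 0, 826]) cube([336, 38, 71]);
}
translate([0, 0, 439]) {
  translate([0, 0, 389]) cube([329, 283, 28]);
  translate([20, 20, 0]) cylinder(h = 389, r = 20);
  translate([309, 20, 0]) cylinder(h = 389, r = 20);
  translate([20, 263, 0]) cylinder(h = 389, r = 20);
  translate([309, 263, 0]) cylinder(h = 389, r = 20);
}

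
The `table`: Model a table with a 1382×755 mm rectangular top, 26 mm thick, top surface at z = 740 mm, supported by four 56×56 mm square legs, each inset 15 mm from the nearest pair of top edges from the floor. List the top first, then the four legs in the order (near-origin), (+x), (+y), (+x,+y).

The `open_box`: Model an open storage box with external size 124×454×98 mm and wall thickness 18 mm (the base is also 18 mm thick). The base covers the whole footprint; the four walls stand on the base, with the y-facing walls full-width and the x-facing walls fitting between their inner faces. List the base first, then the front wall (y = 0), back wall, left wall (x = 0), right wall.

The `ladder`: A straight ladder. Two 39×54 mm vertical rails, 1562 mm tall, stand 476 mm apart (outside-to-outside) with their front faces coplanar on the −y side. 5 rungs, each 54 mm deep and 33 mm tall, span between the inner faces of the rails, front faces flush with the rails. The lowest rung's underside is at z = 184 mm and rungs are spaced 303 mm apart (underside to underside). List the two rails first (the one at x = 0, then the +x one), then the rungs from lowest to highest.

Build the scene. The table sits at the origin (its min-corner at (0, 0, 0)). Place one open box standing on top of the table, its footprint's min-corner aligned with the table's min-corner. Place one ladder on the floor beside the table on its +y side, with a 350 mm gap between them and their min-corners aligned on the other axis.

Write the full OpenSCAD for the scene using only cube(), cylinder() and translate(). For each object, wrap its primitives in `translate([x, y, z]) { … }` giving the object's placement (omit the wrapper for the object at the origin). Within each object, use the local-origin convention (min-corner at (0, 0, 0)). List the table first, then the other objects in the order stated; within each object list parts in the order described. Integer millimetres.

translate([0, 0, 714]) cube([1382, 755, 26]);
translate([15, 15, 0]) cube([56, 56, 714]);
translate([1311, 15, 0]) cube([56, 56, 714]);
translate([15, 684, 0]) cube([56, 56, 714]);
translate([1311, 684, 0]) cube([56, 56, 714]);
translate([0, 0, 740]) {
  cube([124, 454, 18]);
  translate([0, 0, 18]) cube([124, 18, 80]);
  translate([0, 436, 18]) cube([124, 18, 80]);
  translate([0, 18, 18]) cube([18, 418, 80]);
  translate([106, 18, 18]) cube([18, 418, 80]);
}
translate([0, 1105, 0]) {
  cube([39, 54, 1562]);
  translate([437, 0, 0]) cube([39, 54, 1562]);
  translate([39, 0, 184]) cube([398, 54, 33]);
  translate([39, 0, 487]) cube([398, 54, 33]);
  translate([39, 0, 790]) cube([398, 54, 33]);
  translate([39, 0, 1093]) cube([398, 54, 33]);
  translate([39, 0, 1396]) cube([398, 54, 33]);
}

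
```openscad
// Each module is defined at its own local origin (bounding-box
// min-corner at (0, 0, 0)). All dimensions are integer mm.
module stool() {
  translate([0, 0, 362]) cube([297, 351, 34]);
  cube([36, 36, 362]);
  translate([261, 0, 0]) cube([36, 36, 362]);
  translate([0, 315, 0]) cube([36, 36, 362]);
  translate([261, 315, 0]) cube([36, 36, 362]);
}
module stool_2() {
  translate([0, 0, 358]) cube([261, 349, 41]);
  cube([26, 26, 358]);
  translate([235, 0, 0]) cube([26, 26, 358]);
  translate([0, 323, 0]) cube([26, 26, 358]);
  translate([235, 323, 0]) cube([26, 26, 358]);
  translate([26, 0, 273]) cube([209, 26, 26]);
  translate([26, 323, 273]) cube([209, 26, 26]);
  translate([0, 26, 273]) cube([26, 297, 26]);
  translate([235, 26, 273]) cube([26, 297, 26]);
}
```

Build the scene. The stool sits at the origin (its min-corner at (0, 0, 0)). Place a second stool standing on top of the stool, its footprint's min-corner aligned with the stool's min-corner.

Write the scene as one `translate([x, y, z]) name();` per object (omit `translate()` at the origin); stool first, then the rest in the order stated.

stool();
translate([0, 0, 396]) stool_2();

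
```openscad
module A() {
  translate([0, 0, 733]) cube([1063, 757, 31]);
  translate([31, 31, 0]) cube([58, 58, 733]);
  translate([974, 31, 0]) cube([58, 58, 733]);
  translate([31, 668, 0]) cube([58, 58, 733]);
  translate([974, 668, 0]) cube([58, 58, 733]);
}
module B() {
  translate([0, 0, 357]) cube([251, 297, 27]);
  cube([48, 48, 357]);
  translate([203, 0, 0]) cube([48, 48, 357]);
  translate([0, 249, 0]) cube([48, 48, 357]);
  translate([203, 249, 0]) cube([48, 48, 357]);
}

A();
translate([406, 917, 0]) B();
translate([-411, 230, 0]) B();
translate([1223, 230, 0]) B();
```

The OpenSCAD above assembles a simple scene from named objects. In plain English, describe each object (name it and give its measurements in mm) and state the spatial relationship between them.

A is a table with a 1063×757 mm rectangular top, 31 mm thick, top surface at z = 764 mm, supported by four 58×58 mm square legs, each inset 31 mm from the nearest pair of top edges, running from the floor.

B is a simple wooden stool: a rectangular seat 251 mm (x) by 297 mm (y), 27 mm thick, top face at z = 384 mm, on four square legs, each 48×48 mm in cross-section. The legs rest on z = 0, each flush with a corner of the seat.

Three stools sit around the table at the +y, −x, +x sides.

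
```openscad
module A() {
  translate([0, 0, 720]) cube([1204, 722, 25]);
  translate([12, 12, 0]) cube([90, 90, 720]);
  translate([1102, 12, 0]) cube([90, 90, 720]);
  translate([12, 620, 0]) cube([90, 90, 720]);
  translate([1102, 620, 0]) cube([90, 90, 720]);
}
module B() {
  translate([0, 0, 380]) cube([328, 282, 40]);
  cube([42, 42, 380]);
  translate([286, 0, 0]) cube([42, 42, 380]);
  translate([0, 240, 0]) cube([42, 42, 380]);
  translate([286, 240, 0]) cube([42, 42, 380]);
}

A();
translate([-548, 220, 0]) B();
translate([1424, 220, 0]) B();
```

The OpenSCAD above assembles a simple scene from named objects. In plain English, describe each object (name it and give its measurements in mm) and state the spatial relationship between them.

A is a table with a 1204×722 mm rectangular top, 25 mm thick, top surface at z = 745 mm, supported by four 90×90 mm square legs, each inset 12 mm from the nearest pair of top edges, running from the floor.

B is a four-legged stool. The seat is 328×282 mm, 40 mm thick, top at z = 420 mm. It stands on four square legs, each 42×42 mm in cross-section, from z = 0 to the seat underside, each flush with a corner of the seat.

Two stools sit around the table at the −x, +x sides.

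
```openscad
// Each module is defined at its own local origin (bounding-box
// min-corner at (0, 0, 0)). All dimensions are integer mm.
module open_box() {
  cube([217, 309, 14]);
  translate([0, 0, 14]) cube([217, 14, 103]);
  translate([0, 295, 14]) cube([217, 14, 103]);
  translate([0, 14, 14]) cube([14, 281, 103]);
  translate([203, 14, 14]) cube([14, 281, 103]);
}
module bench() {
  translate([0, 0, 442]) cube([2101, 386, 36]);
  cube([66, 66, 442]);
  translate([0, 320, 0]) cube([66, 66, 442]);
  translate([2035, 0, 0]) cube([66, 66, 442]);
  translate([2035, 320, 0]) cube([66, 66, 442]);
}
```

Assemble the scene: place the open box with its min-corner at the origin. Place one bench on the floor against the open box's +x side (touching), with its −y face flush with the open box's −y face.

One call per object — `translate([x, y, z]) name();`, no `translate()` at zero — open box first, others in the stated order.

open_box();
translate([217, 0, 0]) bench();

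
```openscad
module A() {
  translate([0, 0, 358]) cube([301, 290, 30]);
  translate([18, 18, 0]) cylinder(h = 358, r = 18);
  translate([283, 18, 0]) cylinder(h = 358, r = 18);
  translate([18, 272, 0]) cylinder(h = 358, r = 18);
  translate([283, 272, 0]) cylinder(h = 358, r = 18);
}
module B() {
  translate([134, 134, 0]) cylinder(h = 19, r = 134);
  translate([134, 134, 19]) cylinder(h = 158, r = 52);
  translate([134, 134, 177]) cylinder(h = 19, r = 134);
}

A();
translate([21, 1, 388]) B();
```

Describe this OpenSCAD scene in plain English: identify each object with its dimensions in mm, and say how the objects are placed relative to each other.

A is a four-legged stool. The seat is 301×290 mm, 30 mm thick, top at z = 388 mm. It stands on four round legs, each 36 mm in diameter, from z = 0 to the seat underside, each leg's axis is inset half a diameter from the nearest pair of seat edges (so the leg's bounding box is flush with the corner).

B is a spool: two coaxial disc flanges of radius 134 mm and thickness 19 mm, joined by a core cylinder of radius 52 mm and height 158 mm. The lower flange rests on z = 0 and the three cylinders share a vertical axis.

The spool is on top of the stool.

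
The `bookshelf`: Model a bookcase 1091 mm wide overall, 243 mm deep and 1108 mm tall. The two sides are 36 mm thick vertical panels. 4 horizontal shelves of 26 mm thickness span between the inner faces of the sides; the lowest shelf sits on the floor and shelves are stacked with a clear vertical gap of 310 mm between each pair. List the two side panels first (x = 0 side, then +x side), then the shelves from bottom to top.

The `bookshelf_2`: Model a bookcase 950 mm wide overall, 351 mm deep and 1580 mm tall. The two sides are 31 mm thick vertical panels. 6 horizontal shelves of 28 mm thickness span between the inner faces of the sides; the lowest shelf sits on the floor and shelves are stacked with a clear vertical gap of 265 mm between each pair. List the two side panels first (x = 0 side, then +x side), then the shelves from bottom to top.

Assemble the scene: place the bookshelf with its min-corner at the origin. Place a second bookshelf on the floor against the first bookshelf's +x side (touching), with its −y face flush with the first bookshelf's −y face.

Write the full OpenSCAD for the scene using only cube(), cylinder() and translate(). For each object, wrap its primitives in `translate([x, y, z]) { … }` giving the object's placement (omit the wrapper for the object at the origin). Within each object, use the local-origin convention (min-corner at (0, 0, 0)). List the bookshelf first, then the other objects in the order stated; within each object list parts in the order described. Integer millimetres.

cube([36, 243, 1108]);
translate([1055, 0, 0]) cube([36, 243, 1108]);
translate([36, 0, 0]) cube([1019, 243, 26]);
translate([36, 0, 336]) cube([1019, 243, 26]);
translate([36, 0, 672]) cube([1019, 243, 26]);
translate([36, 0, 1008]) cube([1019, 243, 26]);
translate([1091, 0, 0]) {
  cube([31, 351, 1580]);
  translate([919, 0, 0]) cube([31, 351, 1580]);
  translate([31, 0, 0]) cube([888, 351, 28]);
  translate([31, 0, 293]) cube([888, 351, 28]);
  translate([31, 0, 586]) cube([888, 351, 28]);
  translate([31, 0, 879]) cube([888, 351, 28]);
  translate([31, 0, 1172]) cube([888, 351, 28]);
  translate([31, 0, 1465]) cube([888, 351, 28]);
}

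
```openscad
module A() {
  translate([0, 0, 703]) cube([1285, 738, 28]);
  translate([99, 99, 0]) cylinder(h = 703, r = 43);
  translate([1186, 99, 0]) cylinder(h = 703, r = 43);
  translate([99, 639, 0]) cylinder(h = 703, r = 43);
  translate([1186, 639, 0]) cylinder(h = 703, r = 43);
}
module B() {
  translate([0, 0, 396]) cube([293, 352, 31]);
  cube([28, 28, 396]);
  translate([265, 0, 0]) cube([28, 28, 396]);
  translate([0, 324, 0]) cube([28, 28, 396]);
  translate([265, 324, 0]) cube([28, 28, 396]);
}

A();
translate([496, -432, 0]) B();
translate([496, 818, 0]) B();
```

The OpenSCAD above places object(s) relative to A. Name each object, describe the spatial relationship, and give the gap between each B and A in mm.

A is a table. B is a stool. Two stools sit around the table at the −y, +y sides. The gap between each stool and the table is 80 mm.

Each stool's nearest face is 80 mm from the table's bounding box.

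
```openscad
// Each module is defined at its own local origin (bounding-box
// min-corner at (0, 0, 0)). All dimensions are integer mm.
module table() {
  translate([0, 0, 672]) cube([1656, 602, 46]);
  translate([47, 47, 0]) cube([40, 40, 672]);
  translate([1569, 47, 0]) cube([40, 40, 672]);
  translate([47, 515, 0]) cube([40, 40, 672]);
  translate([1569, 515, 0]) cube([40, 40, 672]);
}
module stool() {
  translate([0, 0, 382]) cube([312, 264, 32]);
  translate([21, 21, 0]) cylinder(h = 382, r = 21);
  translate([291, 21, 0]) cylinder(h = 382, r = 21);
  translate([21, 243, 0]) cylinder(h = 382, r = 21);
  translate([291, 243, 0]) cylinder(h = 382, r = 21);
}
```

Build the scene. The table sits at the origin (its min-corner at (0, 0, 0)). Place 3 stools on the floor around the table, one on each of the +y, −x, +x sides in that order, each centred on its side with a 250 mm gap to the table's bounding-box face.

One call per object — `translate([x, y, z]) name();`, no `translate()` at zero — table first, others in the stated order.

table();
translate([672, 852, 0]) stool();
translate([-562, 169, 0]) stool();
translate([1906, 169, 0]) stool();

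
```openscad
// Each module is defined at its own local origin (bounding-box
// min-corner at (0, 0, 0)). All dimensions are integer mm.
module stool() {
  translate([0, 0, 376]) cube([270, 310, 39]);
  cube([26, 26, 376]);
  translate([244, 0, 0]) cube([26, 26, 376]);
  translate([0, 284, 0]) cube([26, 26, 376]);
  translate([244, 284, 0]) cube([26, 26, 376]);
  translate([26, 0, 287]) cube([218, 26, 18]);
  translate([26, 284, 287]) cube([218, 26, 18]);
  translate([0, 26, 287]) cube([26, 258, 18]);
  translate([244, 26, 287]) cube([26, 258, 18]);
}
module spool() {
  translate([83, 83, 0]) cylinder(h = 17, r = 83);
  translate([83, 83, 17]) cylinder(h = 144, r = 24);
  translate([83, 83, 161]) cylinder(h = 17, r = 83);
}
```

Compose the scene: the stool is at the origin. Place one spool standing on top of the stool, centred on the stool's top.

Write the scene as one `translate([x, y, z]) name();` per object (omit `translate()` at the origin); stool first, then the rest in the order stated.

stool();
translate([52, 72, 415]) spool();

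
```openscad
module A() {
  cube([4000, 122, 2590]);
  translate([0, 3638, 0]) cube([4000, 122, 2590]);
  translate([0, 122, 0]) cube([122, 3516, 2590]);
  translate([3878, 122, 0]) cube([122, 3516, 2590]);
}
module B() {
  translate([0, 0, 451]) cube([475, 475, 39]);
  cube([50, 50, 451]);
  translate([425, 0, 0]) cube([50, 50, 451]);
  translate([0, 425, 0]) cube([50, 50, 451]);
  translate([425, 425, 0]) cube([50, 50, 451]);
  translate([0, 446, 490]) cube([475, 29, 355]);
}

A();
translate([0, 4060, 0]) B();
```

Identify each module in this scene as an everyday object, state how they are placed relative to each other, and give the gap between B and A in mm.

The chair's nearest face is 300 mm from the house frame's +y face.

A is a house frame. B is a chair. The chair is on the floor beside the house frame on its +y side. The gap between the chair and the house frame is 300 mm.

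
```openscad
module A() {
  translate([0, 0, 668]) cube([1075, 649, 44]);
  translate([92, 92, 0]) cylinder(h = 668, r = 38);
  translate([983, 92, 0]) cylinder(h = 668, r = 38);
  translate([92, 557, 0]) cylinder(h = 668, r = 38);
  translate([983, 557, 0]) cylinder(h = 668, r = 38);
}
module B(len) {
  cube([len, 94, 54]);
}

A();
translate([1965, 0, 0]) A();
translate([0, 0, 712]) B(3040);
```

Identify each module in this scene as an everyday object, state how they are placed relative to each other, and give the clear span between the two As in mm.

A is a table. B is a beam. A beam spans the tops of two tables. The clear span between the two tables is 890 mm.

Second table starts at x = 1965; first ends at x = 1075; clear span = 1965 − 1075 = 890 mm.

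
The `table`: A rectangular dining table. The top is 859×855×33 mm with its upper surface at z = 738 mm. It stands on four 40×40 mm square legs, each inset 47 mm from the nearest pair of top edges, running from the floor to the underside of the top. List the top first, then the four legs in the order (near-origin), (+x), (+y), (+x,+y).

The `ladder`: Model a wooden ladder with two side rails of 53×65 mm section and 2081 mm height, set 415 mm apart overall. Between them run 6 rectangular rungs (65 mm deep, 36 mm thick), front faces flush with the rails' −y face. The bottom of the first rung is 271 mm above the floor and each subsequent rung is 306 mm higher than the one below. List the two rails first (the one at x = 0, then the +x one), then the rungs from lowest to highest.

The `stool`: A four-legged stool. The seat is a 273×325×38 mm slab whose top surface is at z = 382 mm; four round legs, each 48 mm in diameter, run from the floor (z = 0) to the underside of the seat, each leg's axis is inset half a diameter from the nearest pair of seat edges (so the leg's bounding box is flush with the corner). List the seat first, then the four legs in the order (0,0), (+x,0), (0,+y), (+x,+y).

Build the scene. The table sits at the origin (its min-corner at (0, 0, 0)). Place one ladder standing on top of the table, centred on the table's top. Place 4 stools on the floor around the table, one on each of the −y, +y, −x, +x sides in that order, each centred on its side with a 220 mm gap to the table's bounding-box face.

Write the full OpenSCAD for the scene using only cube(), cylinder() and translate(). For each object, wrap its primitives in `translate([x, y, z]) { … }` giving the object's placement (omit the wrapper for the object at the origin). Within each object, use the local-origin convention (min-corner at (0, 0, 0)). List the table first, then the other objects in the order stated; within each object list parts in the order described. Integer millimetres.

translate([0, 0, 705]) cube([859, 855, 33]);
translate([47, 47, 0]) cube([40, 40, 705]);
translate([772, 47, 0]) cube([40, 40, 705]);
translate([47, 768, 0]) cube([40, 40, 705]);
translate([772, 768, 0]) cube([40, 40, 705]);
translate([222, 395, 738]) {
  cube([53, 65, 2081]);
  translate([362, 0, 0]) cube([53, 65, 2081]);
  translate([53, 0, 271]) cube([309, 65, 36]);
  translate([53, 0, 577]) cube([309, 65, 36]);
  translate([53, 0, 883]) cube([309, 65, 36]);
  translate([53, 0, 1189]) cube([309, 65, 36]);
  translate([53, 0, 1495]) cube([309, 65, 36]);
  translate([53, 0, 1801]) cube([309, 65, 36]);
}
translate([293, -545, 0]) {
  translate([0, 0, 344]) cube([273, 325, 38]);
  translate([24, 24, 0]) cylinder(h = 344, r = 24);
  translate([249, 24, 0]) cylinder(h = 344, r = 24);
  translate([24, 301, 0]) cylinder(h = 344, r = 24);
  translate([249, 301, 0]) cylinder(h = 344, r = 24);
}
translate([293, 1075, 0]) {
  translate([0, 0, 344]) cube([273, 325, 38]);
  translate([24, 24, 0]) cylinder(h = 344, r = 24);
  translate([249, 24, 0]) cylinder(h = 344, r = 24);
  translate([24, 301, 0]) cylinder(h = 344, r = 24);
  translate([249, 301, 0]) cylinder(h = 344, r = 24);
}
translate([-493, 265, 0]) {
  translate([0, 0, 344]) cube([273, 325, 38]);
  translate([24, 24, 0]) cylinder(h = 344, r = 24);
  translate([249, 24, 0]) cylinder(h = 344, r = 24);
  translate([24, 301, 0]) cylinder(h = 344, r = 24);
  translate([249, 301, 0]) cylinder(h = 344, r = 24);
}
translate([1079, 265, 0]) {
  translate([0, 0, 344]) cube([273, 325, 38]);
  translate([24, 24, 0]) cylinder(h = 344, r = 24);
  translate([249, 24, 0]) cylinder(h = 344, r = 24);
  translate([24, 301, 0]) cylinder(h = 344, r = 24);
  translate([249, 301, 0]) cylinder(h = 344, r = 24);
}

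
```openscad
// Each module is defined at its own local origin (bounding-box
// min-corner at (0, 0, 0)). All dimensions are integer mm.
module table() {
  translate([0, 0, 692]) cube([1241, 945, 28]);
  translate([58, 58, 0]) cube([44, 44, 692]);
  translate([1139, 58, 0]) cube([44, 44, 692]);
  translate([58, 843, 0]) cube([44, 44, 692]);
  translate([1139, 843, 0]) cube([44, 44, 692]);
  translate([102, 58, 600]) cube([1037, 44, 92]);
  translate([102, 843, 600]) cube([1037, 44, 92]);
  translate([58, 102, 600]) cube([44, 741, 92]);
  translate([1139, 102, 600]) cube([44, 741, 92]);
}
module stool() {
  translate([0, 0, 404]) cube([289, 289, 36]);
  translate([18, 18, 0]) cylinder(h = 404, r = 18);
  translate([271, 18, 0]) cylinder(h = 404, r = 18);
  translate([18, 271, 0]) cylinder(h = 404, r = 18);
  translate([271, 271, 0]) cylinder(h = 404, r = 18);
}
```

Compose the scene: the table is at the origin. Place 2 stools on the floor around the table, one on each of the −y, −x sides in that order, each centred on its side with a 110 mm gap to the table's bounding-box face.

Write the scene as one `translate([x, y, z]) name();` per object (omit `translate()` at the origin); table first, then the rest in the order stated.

table();
translate([476, -399, 0]) stool();
translate([-399, 328, 0]) stool();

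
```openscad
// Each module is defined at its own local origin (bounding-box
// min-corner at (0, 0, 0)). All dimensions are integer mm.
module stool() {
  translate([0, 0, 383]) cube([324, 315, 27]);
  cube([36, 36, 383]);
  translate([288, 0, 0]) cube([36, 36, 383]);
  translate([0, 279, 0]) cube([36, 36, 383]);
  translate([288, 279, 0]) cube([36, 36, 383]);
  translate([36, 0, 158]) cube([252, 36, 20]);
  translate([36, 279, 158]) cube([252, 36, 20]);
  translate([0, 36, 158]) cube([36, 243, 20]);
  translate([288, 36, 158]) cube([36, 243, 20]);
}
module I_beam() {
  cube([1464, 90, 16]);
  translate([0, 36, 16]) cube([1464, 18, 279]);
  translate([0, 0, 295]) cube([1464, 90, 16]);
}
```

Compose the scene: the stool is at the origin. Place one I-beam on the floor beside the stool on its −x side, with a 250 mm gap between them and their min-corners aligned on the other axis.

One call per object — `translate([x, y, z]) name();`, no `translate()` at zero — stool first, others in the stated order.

stool();
translate([-1714, 0, 0]) I_beam();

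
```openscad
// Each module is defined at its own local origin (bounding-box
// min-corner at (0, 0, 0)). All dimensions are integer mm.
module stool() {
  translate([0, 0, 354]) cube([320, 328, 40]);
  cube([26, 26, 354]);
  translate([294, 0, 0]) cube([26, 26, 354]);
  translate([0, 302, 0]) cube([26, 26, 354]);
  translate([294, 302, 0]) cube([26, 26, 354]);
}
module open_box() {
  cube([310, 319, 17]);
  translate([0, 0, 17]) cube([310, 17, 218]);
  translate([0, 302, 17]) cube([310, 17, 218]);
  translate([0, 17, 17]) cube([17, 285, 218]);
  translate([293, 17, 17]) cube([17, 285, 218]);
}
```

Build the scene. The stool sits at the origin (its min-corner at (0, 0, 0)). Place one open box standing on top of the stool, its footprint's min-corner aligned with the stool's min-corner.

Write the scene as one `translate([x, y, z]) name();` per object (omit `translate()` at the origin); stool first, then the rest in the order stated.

stool();
translate([0, 0, 394]) open_box();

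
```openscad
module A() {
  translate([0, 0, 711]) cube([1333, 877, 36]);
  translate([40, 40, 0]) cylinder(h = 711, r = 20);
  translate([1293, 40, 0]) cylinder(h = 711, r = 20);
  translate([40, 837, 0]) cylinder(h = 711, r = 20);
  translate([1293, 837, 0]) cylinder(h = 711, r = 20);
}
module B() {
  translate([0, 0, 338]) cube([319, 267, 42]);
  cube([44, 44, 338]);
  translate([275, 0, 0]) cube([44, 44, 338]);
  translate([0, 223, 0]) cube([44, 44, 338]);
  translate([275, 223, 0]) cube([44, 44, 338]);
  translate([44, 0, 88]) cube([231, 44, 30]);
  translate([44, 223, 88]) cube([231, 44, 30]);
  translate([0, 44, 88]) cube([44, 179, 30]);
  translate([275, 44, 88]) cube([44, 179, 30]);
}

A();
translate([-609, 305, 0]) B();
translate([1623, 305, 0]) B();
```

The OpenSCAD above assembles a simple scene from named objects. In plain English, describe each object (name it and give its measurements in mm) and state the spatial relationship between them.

A is a table with a 1333×877 mm rectangular top, 36 mm thick, top surface at z = 747 mm, supported by four round legs of 40 mm diameter, each leg's bounding box inset 20 mm from the nearest pair of top edges, running from the floor.

B is a four-legged stool. The seat is a 319×267×42 mm slab whose top surface is at z = 380 mm; four square legs, each 44×44 mm in cross-section, run from the floor (z = 0) to the underside of the seat, each flush with a corner of the seat. Four stretchers, 44 mm wide and 30 mm tall, connect adjacent legs with their undersides at z = 88 mm, each running between the inner faces of the legs it joins and aligned with the legs' outer faces on the other axis.

Two stools sit around the table at the −x, +x sides.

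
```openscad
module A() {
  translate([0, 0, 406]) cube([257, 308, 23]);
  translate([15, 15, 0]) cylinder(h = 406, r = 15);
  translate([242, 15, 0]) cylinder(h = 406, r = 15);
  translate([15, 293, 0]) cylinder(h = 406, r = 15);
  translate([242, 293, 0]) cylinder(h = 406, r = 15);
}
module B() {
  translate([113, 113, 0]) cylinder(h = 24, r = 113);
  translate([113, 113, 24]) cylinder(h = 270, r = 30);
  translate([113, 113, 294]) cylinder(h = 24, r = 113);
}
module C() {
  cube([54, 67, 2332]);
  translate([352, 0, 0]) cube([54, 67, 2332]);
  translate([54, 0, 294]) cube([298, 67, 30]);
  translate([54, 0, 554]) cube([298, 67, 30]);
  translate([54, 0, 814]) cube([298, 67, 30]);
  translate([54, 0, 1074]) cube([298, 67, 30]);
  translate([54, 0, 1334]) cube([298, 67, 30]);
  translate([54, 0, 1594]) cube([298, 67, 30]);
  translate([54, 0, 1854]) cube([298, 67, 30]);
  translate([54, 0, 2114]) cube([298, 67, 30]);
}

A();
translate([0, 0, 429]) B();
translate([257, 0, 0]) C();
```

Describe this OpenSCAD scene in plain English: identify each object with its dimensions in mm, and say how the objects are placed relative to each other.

A is a four-legged stool. The seat is a 257×308×23 mm slab whose top surface is at z = 429 mm; four round legs, each 30 mm in diameter, run from the floor (z = 0) to the underside of the seat, each leg's axis is inset half a diameter from the nearest pair of seat edges (so the leg's bounding box is flush with the corner).

B is a spool: two coaxial disc flanges of radius 113 mm and thickness 24 mm, joined by a core cylinder of radius 30 mm and height 270 mm. The lower flange rests on z = 0 and the three cylinders share a vertical axis.

C is a wooden ladder with two side rails of 54×67 mm section and 2332 mm height, set 406 mm apart overall. Between them run 8 rectangular rungs (67 mm deep, 30 mm thick), front faces flush with the rails' −y face. The bottom of the first rung is 294 mm above the floor and each subsequent rung is 260 mm higher than the one below.

The spool is on top of the stool. The ladder is against the stool's +x side, with their −y faces flush.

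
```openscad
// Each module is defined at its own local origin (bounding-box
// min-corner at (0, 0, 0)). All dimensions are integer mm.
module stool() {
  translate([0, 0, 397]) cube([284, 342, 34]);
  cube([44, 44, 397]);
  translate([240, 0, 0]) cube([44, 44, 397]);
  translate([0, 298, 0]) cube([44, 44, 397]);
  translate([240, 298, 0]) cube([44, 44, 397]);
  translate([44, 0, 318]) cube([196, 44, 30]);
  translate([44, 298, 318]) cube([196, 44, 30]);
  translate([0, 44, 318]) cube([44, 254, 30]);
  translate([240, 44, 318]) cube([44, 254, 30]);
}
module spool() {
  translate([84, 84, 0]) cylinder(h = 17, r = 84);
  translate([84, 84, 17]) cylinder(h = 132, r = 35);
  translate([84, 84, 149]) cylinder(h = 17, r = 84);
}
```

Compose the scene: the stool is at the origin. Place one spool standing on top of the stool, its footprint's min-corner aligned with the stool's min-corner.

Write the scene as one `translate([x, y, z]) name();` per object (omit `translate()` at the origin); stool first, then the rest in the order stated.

stool();
translate([0, 0, 431]) spool();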